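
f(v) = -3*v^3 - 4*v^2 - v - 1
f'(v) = -9*v^2 - 8*v - 1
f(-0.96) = -1.07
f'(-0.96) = -1.61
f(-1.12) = -0.68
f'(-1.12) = -3.33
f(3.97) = -255.73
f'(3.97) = -174.61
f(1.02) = -9.37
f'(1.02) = -18.52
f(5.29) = -562.33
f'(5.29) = -295.18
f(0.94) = -7.97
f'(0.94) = -16.47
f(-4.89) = 259.03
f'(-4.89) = -177.09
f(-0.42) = -1.06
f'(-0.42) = 0.77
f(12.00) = -5773.00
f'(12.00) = -1393.00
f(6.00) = -799.00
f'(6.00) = -373.00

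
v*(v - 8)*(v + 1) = v^3 - 7*v^2 - 8*v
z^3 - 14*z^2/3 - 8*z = z*(z - 6)*(z + 4/3)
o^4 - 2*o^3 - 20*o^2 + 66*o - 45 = (o - 3)^2*(o - 1)*(o + 5)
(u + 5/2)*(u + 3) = u^2 + 11*u/2 + 15/2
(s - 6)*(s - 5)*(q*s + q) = q*s^3 - 10*q*s^2 + 19*q*s + 30*q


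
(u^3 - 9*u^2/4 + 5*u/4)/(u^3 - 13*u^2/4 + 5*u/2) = (u - 1)/(u - 2)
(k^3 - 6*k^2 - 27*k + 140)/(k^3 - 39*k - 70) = (k - 4)/(k + 2)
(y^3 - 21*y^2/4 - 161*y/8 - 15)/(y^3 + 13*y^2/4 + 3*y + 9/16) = 2*(4*y^2 - 27*y - 40)/(8*y^2 + 14*y + 3)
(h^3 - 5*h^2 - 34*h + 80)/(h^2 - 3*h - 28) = (-h^3 + 5*h^2 + 34*h - 80)/(-h^2 + 3*h + 28)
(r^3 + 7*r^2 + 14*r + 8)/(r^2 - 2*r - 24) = (r^2 + 3*r + 2)/(r - 6)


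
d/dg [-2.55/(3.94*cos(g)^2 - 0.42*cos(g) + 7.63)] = (1.071 - 20.094*cos(g))*sin(g)/(3.94*cos(g)^2 - 0.42*cos(g) + 7.63)^2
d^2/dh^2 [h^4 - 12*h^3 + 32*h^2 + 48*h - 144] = 12*h^2 - 72*h + 64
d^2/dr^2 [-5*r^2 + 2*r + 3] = -10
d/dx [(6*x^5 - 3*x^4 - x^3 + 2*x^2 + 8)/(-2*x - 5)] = (-48*x^5 - 132*x^4 + 64*x^3 + 11*x^2 - 20*x + 16)/(4*x^2 + 20*x + 25)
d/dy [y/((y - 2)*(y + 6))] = (-y^2 - 12)/(y^4 + 8*y^3 - 8*y^2 - 96*y + 144)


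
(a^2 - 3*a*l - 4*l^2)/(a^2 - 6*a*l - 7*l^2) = (a - 4*l)/(a - 7*l)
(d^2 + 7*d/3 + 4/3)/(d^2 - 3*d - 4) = (d + 4/3)/(d - 4)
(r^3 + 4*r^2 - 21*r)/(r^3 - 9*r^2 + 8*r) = (r^2 + 4*r - 21)/(r^2 - 9*r + 8)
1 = 1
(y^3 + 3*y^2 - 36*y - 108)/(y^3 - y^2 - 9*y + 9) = (y^2 - 36)/(y^2 - 4*y + 3)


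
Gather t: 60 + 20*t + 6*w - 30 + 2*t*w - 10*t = t*(2*w + 10) + 6*w + 30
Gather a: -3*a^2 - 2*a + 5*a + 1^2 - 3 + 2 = -3*a^2 + 3*a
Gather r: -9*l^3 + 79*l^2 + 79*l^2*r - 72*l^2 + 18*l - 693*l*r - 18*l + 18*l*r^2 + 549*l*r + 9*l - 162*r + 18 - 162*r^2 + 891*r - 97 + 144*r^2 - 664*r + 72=-9*l^3 + 7*l^2 + 9*l + r^2*(18*l - 18) + r*(79*l^2 - 144*l + 65) - 7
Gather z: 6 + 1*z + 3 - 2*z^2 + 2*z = -2*z^2 + 3*z + 9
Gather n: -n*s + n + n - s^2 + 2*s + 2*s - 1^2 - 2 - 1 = n*(2 - s) - s^2 + 4*s - 4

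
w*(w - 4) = w^2 - 4*w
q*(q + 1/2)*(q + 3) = q^3 + 7*q^2/2 + 3*q/2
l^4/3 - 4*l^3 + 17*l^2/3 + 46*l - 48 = (l/3 + 1)*(l - 8)*(l - 6)*(l - 1)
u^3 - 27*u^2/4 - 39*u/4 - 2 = (u - 8)*(u + 1/4)*(u + 1)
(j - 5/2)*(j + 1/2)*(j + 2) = j^3 - 21*j/4 - 5/2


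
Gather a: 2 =2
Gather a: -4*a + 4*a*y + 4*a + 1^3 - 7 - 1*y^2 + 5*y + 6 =4*a*y - y^2 + 5*y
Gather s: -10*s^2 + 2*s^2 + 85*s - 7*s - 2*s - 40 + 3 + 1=-8*s^2 + 76*s - 36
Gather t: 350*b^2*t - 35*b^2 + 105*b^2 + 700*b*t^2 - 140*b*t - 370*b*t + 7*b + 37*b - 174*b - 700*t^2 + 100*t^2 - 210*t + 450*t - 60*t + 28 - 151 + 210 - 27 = 70*b^2 - 130*b + t^2*(700*b - 600) + t*(350*b^2 - 510*b + 180) + 60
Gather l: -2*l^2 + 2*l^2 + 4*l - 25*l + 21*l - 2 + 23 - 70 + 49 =0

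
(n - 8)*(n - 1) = n^2 - 9*n + 8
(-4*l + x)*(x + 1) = -4*l*x - 4*l + x^2 + x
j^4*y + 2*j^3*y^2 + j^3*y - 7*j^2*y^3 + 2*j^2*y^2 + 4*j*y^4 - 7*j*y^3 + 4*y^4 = (j - y)^2*(j + 4*y)*(j*y + y)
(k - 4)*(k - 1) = k^2 - 5*k + 4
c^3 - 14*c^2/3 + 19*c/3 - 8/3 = (c - 8/3)*(c - 1)^2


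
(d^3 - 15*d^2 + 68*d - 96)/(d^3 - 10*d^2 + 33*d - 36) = (d - 8)/(d - 3)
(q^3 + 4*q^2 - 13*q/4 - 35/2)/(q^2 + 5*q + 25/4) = (2*q^2 + 3*q - 14)/(2*q + 5)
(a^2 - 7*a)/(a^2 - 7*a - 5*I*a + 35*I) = a/(a - 5*I)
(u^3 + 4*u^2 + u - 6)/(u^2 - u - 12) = (u^2 + u - 2)/(u - 4)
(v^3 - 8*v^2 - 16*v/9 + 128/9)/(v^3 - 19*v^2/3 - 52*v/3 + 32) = (v + 4/3)/(v + 3)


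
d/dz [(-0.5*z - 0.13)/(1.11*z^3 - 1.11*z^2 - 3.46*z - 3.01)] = (1.11*z^3 - 0.1221*z^2 - 0.2886*z + 1.0552)/(1.2321*z^6 - 2.4642*z^5 - 6.4491*z^4 + 0.999000000000001*z^3 + 18.6538*z^2 + 20.8292*z + 9.0601)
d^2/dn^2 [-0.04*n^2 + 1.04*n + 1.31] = -0.0800000000000000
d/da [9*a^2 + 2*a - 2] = 18*a + 2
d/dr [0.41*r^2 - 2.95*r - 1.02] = 0.82*r - 2.95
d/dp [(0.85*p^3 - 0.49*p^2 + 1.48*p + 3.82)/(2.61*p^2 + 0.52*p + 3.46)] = (2.2185*p^4 + 0.884*p^3 + 4.7054*p^2 - 23.3312*p + 3.1344)/(6.8121*p^4 + 2.7144*p^3 + 18.3316*p^2 + 3.5984*p + 11.9716)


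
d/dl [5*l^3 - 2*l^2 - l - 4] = 15*l^2 - 4*l - 1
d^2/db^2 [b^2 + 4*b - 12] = 2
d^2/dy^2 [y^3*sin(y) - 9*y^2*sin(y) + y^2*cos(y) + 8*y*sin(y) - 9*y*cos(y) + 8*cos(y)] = -y^3*sin(y) + 9*y^2*sin(y) + 5*y^2*cos(y) - 6*y*sin(y) - 27*y*cos(y) + 10*cos(y)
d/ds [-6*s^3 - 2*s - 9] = -18*s^2 - 2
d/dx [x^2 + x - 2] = 2*x + 1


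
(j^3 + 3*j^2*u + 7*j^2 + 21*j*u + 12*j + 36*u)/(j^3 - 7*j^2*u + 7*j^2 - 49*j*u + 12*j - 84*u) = (-j - 3*u)/(-j + 7*u)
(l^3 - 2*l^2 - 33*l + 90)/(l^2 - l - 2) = (-l^3 + 2*l^2 + 33*l - 90)/(-l^2 + l + 2)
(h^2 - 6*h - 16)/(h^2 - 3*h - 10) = (h - 8)/(h - 5)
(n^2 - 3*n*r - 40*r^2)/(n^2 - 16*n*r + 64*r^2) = (-n - 5*r)/(-n + 8*r)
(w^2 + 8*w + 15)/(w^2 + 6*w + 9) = (w + 5)/(w + 3)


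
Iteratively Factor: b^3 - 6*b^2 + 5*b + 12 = (b + 1)*(b^2 - 7*b + 12) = (b - 4)*(b + 1)*(b - 3)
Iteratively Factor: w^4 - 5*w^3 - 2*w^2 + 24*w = (w)*(w^3 - 5*w^2 - 2*w + 24) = w*(w - 3)*(w^2 - 2*w - 8) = w*(w - 4)*(w - 3)*(w + 2)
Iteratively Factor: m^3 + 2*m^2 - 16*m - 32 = (m - 4)*(m^2 + 6*m + 8) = (m - 4)*(m + 2)*(m + 4)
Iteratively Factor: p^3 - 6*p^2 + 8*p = (p)*(p^2 - 6*p + 8) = p*(p - 4)*(p - 2)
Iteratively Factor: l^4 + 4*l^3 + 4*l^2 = (l + 2)*(l^3 + 2*l^2) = l*(l + 2)*(l^2 + 2*l) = l^2*(l + 2)*(l + 2)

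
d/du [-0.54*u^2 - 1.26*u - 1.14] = -1.08*u - 1.26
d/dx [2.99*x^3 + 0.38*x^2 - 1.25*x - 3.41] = 8.97*x^2 + 0.76*x - 1.25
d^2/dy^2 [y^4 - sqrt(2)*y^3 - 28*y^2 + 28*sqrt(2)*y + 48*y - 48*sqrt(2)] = 12*y^2 - 6*sqrt(2)*y - 56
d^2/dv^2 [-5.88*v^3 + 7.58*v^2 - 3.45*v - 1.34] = 15.16 - 35.28*v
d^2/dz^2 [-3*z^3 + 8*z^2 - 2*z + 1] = 16 - 18*z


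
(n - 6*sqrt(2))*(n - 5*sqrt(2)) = n^2 - 11*sqrt(2)*n + 60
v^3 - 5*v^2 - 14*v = v*(v - 7)*(v + 2)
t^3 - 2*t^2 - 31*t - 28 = (t - 7)*(t + 1)*(t + 4)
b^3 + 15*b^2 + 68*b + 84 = (b + 2)*(b + 6)*(b + 7)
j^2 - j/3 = j*(j - 1/3)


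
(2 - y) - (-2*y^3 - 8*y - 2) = 2*y^3 + 7*y + 4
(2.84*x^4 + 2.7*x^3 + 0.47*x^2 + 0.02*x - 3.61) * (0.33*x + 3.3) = 0.9372*x^5 + 10.263*x^4 + 9.0651*x^3 + 1.5576*x^2 - 1.1253*x - 11.913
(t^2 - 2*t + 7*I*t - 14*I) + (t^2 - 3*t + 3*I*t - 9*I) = 2*t^2 - 5*t + 10*I*t - 23*I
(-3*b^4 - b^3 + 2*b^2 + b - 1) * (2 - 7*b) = 21*b^5 + b^4 - 16*b^3 - 3*b^2 + 9*b - 2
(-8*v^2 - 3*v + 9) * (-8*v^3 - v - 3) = 64*v^5 + 24*v^4 - 64*v^3 + 27*v^2 - 27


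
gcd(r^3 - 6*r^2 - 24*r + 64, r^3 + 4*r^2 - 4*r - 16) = r^2 + 2*r - 8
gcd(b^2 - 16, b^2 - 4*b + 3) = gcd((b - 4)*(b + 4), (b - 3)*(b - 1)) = 1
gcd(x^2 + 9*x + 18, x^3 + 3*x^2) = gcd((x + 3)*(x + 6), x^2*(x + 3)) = x + 3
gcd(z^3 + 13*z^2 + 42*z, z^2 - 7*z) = z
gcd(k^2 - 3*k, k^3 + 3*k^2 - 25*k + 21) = k - 3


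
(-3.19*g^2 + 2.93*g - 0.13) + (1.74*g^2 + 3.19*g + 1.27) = -1.45*g^2 + 6.12*g + 1.14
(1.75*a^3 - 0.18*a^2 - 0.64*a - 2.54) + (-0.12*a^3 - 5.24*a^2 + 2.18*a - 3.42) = 1.63*a^3 - 5.42*a^2 + 1.54*a - 5.96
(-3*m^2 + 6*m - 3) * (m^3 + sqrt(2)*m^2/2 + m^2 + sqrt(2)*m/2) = -3*m^5 - 3*sqrt(2)*m^4/2 + 3*m^4 + 3*sqrt(2)*m^3/2 + 3*m^3 - 3*m^2 + 3*sqrt(2)*m^2/2 - 3*sqrt(2)*m/2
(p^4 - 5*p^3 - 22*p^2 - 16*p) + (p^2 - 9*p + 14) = p^4 - 5*p^3 - 21*p^2 - 25*p + 14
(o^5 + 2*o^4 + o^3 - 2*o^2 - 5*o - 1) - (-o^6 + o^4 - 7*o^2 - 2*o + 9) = o^6 + o^5 + o^4 + o^3 + 5*o^2 - 3*o - 10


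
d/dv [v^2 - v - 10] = 2*v - 1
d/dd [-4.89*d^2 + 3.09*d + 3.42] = 3.09 - 9.78*d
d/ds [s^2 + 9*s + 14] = 2*s + 9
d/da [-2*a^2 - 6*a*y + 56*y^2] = -4*a - 6*y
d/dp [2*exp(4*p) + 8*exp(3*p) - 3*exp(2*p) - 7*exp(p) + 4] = (8*exp(3*p) + 24*exp(2*p) - 6*exp(p) - 7)*exp(p)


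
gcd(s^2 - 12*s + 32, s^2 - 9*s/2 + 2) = s - 4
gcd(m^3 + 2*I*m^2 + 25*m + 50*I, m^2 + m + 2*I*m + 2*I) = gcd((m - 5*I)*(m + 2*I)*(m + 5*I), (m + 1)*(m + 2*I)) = m + 2*I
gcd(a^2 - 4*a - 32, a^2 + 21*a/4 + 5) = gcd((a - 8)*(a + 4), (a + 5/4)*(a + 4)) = a + 4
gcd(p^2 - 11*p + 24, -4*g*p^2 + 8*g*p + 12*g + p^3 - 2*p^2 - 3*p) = p - 3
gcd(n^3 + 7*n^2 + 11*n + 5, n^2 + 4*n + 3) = n + 1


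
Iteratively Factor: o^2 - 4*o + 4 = (o - 2)*(o - 2)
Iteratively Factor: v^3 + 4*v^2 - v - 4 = (v - 1)*(v^2 + 5*v + 4) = (v - 1)*(v + 4)*(v + 1)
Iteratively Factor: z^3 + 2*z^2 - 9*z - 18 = (z + 3)*(z^2 - z - 6) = (z - 3)*(z + 3)*(z + 2)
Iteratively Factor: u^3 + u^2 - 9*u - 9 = (u + 1)*(u^2 - 9) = (u - 3)*(u + 1)*(u + 3)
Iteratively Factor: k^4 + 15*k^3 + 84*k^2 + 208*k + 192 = (k + 4)*(k^3 + 11*k^2 + 40*k + 48) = (k + 4)^2*(k^2 + 7*k + 12) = (k + 4)^3*(k + 3)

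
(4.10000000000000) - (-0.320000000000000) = 4.42000000000000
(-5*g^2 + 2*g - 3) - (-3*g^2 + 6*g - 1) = -2*g^2 - 4*g - 2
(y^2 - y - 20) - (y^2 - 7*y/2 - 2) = 5*y/2 - 18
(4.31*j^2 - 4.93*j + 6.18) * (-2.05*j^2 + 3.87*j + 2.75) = -8.8355*j^4 + 26.7862*j^3 - 19.8956*j^2 + 10.3591*j + 16.995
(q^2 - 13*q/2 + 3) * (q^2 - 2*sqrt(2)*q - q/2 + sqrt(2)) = q^4 - 7*q^3 - 2*sqrt(2)*q^3 + 25*q^2/4 + 14*sqrt(2)*q^2 - 25*sqrt(2)*q/2 - 3*q/2 + 3*sqrt(2)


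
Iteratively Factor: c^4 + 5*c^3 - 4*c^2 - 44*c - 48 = (c + 4)*(c^3 + c^2 - 8*c - 12) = (c + 2)*(c + 4)*(c^2 - c - 6) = (c + 2)^2*(c + 4)*(c - 3)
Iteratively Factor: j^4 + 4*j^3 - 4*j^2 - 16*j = (j + 4)*(j^3 - 4*j) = (j - 2)*(j + 4)*(j^2 + 2*j) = (j - 2)*(j + 2)*(j + 4)*(j)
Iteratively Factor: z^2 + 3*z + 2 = (z + 2)*(z + 1)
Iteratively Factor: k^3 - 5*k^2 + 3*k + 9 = (k - 3)*(k^2 - 2*k - 3) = (k - 3)*(k + 1)*(k - 3)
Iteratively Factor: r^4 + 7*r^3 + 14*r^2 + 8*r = (r)*(r^3 + 7*r^2 + 14*r + 8) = r*(r + 1)*(r^2 + 6*r + 8) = r*(r + 1)*(r + 4)*(r + 2)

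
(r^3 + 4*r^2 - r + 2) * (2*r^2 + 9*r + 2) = 2*r^5 + 17*r^4 + 36*r^3 + 3*r^2 + 16*r + 4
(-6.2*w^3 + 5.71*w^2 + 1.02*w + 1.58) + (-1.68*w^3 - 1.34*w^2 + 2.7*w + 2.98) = -7.88*w^3 + 4.37*w^2 + 3.72*w + 4.56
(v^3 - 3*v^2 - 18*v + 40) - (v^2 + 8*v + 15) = v^3 - 4*v^2 - 26*v + 25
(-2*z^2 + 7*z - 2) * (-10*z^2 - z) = 20*z^4 - 68*z^3 + 13*z^2 + 2*z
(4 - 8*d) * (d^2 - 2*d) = -8*d^3 + 20*d^2 - 8*d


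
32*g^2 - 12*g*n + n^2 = (-8*g + n)*(-4*g + n)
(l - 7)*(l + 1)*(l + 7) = l^3 + l^2 - 49*l - 49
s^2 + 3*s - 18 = (s - 3)*(s + 6)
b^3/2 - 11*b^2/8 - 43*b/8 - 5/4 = (b/2 + 1)*(b - 5)*(b + 1/4)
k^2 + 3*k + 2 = (k + 1)*(k + 2)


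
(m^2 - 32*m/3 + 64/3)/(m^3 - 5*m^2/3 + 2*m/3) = (3*m^2 - 32*m + 64)/(m*(3*m^2 - 5*m + 2))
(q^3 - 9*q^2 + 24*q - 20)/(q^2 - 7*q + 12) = (q^3 - 9*q^2 + 24*q - 20)/(q^2 - 7*q + 12)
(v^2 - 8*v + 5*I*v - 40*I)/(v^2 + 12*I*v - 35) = (v - 8)/(v + 7*I)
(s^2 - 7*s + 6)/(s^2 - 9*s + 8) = (s - 6)/(s - 8)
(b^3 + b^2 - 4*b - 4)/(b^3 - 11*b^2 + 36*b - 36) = (b^2 + 3*b + 2)/(b^2 - 9*b + 18)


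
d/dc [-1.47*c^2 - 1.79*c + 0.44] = -2.94*c - 1.79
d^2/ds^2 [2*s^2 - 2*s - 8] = 4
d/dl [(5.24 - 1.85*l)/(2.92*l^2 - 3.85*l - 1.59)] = (5.402*l^2 - 30.6016*l + 23.1155)/(8.5264*l^4 - 22.484*l^3 + 5.5369*l^2 + 12.243*l + 2.5281)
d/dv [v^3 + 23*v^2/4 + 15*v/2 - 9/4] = 3*v^2 + 23*v/2 + 15/2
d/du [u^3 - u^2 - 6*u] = 3*u^2 - 2*u - 6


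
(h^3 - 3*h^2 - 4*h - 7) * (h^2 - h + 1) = h^5 - 4*h^4 - 6*h^2 + 3*h - 7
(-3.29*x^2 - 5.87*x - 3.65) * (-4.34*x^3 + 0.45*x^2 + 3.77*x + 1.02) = 14.2786*x^5 + 23.9953*x^4 + 0.796199999999999*x^3 - 27.1282*x^2 - 19.7479*x - 3.723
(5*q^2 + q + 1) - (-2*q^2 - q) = 7*q^2 + 2*q + 1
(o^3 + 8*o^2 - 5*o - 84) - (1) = o^3 + 8*o^2 - 5*o - 85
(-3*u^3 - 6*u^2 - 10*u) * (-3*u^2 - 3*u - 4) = 9*u^5 + 27*u^4 + 60*u^3 + 54*u^2 + 40*u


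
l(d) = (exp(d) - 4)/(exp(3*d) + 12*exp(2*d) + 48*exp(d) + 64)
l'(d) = (exp(d) - 4)*(-3*exp(3*d) - 24*exp(2*d) - 48*exp(d))/(exp(3*d) + 12*exp(2*d) + 48*exp(d) + 64)^2 + exp(d)/(exp(3*d) + 12*exp(2*d) + 48*exp(d) + 64) = 2*(8 - exp(d))*exp(d)/(exp(4*d) + 16*exp(3*d) + 96*exp(2*d) + 256*exp(d) + 256)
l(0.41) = -0.01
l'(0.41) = 0.02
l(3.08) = 0.00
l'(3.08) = -0.00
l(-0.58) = -0.04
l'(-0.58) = 0.02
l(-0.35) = -0.03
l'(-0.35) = 0.02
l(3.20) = 0.00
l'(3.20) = -0.00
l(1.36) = -0.00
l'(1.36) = 0.01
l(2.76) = 0.00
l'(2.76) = -0.00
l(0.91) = -0.01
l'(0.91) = 0.02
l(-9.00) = -0.06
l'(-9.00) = 0.00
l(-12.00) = -0.06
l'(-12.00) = 0.00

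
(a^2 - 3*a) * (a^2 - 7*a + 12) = a^4 - 10*a^3 + 33*a^2 - 36*a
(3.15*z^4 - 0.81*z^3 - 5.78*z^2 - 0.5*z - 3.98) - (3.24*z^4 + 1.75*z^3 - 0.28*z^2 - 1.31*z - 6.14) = -0.0900000000000003*z^4 - 2.56*z^3 - 5.5*z^2 + 0.81*z + 2.16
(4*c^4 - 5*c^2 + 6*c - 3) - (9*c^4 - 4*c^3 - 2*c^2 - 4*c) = -5*c^4 + 4*c^3 - 3*c^2 + 10*c - 3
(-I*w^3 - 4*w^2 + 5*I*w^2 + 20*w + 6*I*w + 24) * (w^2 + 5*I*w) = -I*w^5 + w^4 + 5*I*w^4 - 5*w^3 - 14*I*w^3 - 6*w^2 + 100*I*w^2 + 120*I*w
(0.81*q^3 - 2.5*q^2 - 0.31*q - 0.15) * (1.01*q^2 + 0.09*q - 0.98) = 0.8181*q^5 - 2.4521*q^4 - 1.3319*q^3 + 2.2706*q^2 + 0.2903*q + 0.147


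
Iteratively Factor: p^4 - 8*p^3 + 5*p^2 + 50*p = (p)*(p^3 - 8*p^2 + 5*p + 50) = p*(p - 5)*(p^2 - 3*p - 10) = p*(p - 5)*(p + 2)*(p - 5)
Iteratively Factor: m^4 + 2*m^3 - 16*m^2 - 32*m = (m + 2)*(m^3 - 16*m) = (m - 4)*(m + 2)*(m^2 + 4*m) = (m - 4)*(m + 2)*(m + 4)*(m)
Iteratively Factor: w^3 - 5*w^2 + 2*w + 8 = (w - 4)*(w^2 - w - 2) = (w - 4)*(w - 2)*(w + 1)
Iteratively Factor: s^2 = (s)*(s)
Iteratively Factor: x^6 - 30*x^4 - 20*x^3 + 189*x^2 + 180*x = (x - 3)*(x^5 + 3*x^4 - 21*x^3 - 83*x^2 - 60*x) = (x - 3)*(x + 4)*(x^4 - x^3 - 17*x^2 - 15*x) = (x - 3)*(x + 3)*(x + 4)*(x^3 - 4*x^2 - 5*x) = x*(x - 3)*(x + 3)*(x + 4)*(x^2 - 4*x - 5) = x*(x - 3)*(x + 1)*(x + 3)*(x + 4)*(x - 5)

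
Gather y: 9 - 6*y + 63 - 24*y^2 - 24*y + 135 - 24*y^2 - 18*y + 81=-48*y^2 - 48*y + 288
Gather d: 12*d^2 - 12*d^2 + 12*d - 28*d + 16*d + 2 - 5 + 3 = 0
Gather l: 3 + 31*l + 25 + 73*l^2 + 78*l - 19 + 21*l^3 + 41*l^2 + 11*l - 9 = 21*l^3 + 114*l^2 + 120*l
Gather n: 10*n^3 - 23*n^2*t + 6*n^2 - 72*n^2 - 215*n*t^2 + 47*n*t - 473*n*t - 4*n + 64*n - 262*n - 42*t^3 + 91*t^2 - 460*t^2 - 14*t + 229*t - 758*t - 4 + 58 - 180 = 10*n^3 + n^2*(-23*t - 66) + n*(-215*t^2 - 426*t - 202) - 42*t^3 - 369*t^2 - 543*t - 126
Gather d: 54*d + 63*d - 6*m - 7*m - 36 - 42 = 117*d - 13*m - 78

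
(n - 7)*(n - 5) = n^2 - 12*n + 35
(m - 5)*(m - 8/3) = m^2 - 23*m/3 + 40/3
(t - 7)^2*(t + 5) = t^3 - 9*t^2 - 21*t + 245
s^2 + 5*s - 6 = (s - 1)*(s + 6)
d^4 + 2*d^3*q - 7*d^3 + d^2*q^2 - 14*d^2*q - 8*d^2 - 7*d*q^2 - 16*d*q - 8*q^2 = (d - 8)*(d + 1)*(d + q)^2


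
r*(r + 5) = r^2 + 5*r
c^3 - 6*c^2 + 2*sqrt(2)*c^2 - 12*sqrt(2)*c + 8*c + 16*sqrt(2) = (c - 4)*(c - 2)*(c + 2*sqrt(2))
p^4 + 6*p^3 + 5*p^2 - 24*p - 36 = (p - 2)*(p + 2)*(p + 3)^2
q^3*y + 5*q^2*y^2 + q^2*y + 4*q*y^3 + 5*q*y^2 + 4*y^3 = (q + y)*(q + 4*y)*(q*y + y)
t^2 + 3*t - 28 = (t - 4)*(t + 7)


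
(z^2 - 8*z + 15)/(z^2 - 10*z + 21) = (z - 5)/(z - 7)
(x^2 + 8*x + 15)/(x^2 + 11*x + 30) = (x + 3)/(x + 6)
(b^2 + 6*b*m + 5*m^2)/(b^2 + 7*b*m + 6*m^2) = (b + 5*m)/(b + 6*m)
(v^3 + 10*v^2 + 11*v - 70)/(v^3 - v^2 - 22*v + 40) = (v + 7)/(v - 4)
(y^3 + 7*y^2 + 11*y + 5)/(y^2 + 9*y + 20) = (y^2 + 2*y + 1)/(y + 4)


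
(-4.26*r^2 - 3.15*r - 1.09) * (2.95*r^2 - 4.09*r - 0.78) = -12.567*r^4 + 8.1309*r^3 + 12.9908*r^2 + 6.9151*r + 0.8502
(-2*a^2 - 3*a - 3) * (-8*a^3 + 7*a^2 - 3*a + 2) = 16*a^5 + 10*a^4 + 9*a^3 - 16*a^2 + 3*a - 6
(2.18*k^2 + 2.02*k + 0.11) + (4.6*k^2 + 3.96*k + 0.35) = 6.78*k^2 + 5.98*k + 0.46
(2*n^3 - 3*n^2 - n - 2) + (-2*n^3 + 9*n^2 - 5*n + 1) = 6*n^2 - 6*n - 1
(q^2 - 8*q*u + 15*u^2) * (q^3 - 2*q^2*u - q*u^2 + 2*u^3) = q^5 - 10*q^4*u + 30*q^3*u^2 - 20*q^2*u^3 - 31*q*u^4 + 30*u^5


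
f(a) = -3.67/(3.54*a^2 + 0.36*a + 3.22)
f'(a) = -3.67*(-7.08*a - 0.36)/(3.54*a^2 + 0.36*a + 3.22)^2 = (25.9836*a + 1.3212)/(3.54*a^2 + 0.36*a + 3.22)^2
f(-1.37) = -0.39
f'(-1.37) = -0.39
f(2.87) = -0.11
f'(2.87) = 0.07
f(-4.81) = -0.04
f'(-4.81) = -0.02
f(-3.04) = -0.11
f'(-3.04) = -0.06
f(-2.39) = -0.16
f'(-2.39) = -0.12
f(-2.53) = -0.15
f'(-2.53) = -0.10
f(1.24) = -0.40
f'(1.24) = 0.40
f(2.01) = -0.20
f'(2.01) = 0.16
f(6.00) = -0.03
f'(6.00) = 0.01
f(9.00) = -0.01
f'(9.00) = 0.00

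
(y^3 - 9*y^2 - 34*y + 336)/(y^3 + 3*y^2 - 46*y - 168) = (y - 8)/(y + 4)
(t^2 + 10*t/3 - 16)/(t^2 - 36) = (t - 8/3)/(t - 6)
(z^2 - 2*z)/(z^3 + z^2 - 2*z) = (z - 2)/(z^2 + z - 2)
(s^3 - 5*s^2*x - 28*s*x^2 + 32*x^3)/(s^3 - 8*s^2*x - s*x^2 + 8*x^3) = (s + 4*x)/(s + x)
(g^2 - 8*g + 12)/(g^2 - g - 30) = (g - 2)/(g + 5)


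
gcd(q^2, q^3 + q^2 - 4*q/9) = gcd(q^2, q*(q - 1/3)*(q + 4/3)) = q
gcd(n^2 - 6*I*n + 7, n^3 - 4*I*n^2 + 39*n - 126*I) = n - 7*I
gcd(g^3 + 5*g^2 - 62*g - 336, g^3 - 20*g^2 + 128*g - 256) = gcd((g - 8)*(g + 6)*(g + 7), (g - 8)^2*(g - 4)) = g - 8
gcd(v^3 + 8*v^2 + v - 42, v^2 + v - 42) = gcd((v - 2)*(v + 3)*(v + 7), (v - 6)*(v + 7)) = v + 7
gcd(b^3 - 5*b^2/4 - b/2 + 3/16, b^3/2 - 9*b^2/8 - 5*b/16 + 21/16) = b - 3/2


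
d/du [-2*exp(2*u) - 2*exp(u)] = (-4*exp(u) - 2)*exp(u)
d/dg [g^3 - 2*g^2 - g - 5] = 3*g^2 - 4*g - 1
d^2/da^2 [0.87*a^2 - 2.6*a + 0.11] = 1.74000000000000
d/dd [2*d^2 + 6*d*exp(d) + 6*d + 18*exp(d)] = 6*d*exp(d) + 4*d + 24*exp(d) + 6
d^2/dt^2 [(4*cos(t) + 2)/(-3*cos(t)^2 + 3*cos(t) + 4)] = (-108*(1 - cos(t)^2)^2 - 36*cos(t)^5 - 162*cos(t)^3 - 174*cos(t)^2 + 140*cos(t) + 96)/(-3*cos(t)^2 + 3*cos(t) + 4)^3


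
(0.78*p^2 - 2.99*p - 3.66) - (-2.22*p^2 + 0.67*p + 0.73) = 3.0*p^2 - 3.66*p - 4.39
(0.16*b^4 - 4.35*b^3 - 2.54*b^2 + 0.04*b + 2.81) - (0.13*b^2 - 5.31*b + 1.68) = 0.16*b^4 - 4.35*b^3 - 2.67*b^2 + 5.35*b + 1.13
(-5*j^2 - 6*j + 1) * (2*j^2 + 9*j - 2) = -10*j^4 - 57*j^3 - 42*j^2 + 21*j - 2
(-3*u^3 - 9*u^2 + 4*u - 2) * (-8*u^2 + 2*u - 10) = 24*u^5 + 66*u^4 - 20*u^3 + 114*u^2 - 44*u + 20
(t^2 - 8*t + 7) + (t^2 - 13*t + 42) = 2*t^2 - 21*t + 49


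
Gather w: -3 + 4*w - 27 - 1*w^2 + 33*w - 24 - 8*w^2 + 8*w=-9*w^2 + 45*w - 54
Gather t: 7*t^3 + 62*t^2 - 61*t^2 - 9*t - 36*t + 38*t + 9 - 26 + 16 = 7*t^3 + t^2 - 7*t - 1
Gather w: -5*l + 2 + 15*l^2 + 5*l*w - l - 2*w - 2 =15*l^2 - 6*l + w*(5*l - 2)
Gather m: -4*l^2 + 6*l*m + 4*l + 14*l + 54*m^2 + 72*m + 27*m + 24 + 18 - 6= -4*l^2 + 18*l + 54*m^2 + m*(6*l + 99) + 36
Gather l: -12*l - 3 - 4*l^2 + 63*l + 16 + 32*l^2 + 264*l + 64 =28*l^2 + 315*l + 77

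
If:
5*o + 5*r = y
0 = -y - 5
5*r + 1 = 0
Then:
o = -4/5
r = -1/5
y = -5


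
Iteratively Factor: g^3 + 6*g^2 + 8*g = (g)*(g^2 + 6*g + 8) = g*(g + 2)*(g + 4)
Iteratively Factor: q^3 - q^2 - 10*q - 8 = (q + 1)*(q^2 - 2*q - 8) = (q + 1)*(q + 2)*(q - 4)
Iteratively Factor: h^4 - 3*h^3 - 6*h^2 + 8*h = (h + 2)*(h^3 - 5*h^2 + 4*h) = h*(h + 2)*(h^2 - 5*h + 4) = h*(h - 4)*(h + 2)*(h - 1)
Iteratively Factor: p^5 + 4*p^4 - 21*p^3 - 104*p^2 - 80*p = (p)*(p^4 + 4*p^3 - 21*p^2 - 104*p - 80) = p*(p - 5)*(p^3 + 9*p^2 + 24*p + 16) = p*(p - 5)*(p + 4)*(p^2 + 5*p + 4) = p*(p - 5)*(p + 1)*(p + 4)*(p + 4)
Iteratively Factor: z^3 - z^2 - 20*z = (z + 4)*(z^2 - 5*z) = z*(z + 4)*(z - 5)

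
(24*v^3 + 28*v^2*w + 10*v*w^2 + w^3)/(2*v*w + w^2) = 12*v^2/w + 8*v + w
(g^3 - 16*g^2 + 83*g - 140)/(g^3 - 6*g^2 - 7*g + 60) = (g - 7)/(g + 3)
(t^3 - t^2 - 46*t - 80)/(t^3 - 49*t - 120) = (t + 2)/(t + 3)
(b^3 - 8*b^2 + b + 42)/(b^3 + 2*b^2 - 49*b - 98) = (b - 3)/(b + 7)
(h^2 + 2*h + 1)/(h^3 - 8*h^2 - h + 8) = (h + 1)/(h^2 - 9*h + 8)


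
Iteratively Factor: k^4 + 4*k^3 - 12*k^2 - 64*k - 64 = (k + 4)*(k^3 - 12*k - 16) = (k + 2)*(k + 4)*(k^2 - 2*k - 8) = (k + 2)^2*(k + 4)*(k - 4)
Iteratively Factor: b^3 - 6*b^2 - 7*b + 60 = (b - 5)*(b^2 - b - 12) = (b - 5)*(b - 4)*(b + 3)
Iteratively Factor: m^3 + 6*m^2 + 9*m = (m + 3)*(m^2 + 3*m) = (m + 3)^2*(m)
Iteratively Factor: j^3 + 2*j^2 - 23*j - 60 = (j - 5)*(j^2 + 7*j + 12) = (j - 5)*(j + 4)*(j + 3)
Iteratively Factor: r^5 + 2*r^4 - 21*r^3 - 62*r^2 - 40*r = (r - 5)*(r^4 + 7*r^3 + 14*r^2 + 8*r) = (r - 5)*(r + 2)*(r^3 + 5*r^2 + 4*r) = r*(r - 5)*(r + 2)*(r^2 + 5*r + 4) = r*(r - 5)*(r + 2)*(r + 4)*(r + 1)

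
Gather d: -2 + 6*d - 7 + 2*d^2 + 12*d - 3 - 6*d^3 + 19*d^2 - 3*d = -6*d^3 + 21*d^2 + 15*d - 12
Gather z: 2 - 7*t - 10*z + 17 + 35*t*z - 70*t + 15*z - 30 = -77*t + z*(35*t + 5) - 11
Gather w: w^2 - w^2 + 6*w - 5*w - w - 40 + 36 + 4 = 0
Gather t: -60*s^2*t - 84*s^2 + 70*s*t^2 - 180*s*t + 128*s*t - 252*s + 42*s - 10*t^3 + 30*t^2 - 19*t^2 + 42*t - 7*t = -84*s^2 - 210*s - 10*t^3 + t^2*(70*s + 11) + t*(-60*s^2 - 52*s + 35)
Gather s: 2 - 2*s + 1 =3 - 2*s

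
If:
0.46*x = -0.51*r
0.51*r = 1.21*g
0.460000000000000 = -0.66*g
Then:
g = -0.70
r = -1.65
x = 1.83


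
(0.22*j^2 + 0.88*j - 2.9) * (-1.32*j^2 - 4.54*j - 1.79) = -0.2904*j^4 - 2.1604*j^3 - 0.561*j^2 + 11.5908*j + 5.191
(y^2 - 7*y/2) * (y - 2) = y^3 - 11*y^2/2 + 7*y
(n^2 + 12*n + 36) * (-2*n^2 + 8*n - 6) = -2*n^4 - 16*n^3 + 18*n^2 + 216*n - 216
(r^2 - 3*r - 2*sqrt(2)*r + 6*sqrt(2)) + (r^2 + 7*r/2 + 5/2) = 2*r^2 - 2*sqrt(2)*r + r/2 + 5/2 + 6*sqrt(2)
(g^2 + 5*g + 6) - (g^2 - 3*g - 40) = 8*g + 46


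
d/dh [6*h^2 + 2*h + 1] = 12*h + 2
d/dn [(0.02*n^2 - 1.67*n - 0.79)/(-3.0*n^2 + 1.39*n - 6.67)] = (-4.9822*n^2 - 5.0068*n + 12.237)/(9.0*n^4 - 8.34*n^3 + 41.9521*n^2 - 18.5426*n + 44.4889)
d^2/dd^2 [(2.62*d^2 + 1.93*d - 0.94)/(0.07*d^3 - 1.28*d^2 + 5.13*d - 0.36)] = (0.025676*d^6 + 0.056741999999999*d^5 - 6.73789199999999*d^4 + 41.617954*d^3 - 17.926044*d^2 + 31.556304*d - 40.801716)/(0.000343*d^9 - 0.018816*d^8 + 0.419475*d^7 - 4.860332*d^6 + 30.935061*d^5 - 103.602024*d^4 + 149.216337*d^3 - 28.919916*d^2 + 1.994544*d - 0.046656)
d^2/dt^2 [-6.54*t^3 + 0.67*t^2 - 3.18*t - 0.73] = 1.34 - 39.24*t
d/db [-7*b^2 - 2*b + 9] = -14*b - 2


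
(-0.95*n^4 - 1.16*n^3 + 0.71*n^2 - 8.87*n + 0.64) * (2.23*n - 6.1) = -2.1185*n^5 + 3.2082*n^4 + 8.6593*n^3 - 24.1111*n^2 + 55.5342*n - 3.904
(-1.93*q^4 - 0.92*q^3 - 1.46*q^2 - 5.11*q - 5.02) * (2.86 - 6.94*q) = 13.3942*q^5 + 0.865000000000001*q^4 + 7.5012*q^3 + 31.2878*q^2 + 20.2242*q - 14.3572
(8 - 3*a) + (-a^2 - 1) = -a^2 - 3*a + 7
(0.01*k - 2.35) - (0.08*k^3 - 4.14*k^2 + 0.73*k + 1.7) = -0.08*k^3 + 4.14*k^2 - 0.72*k - 4.05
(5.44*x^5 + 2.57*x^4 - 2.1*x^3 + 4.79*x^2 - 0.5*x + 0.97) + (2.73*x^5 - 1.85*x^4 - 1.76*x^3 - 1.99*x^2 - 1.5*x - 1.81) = 8.17*x^5 + 0.72*x^4 - 3.86*x^3 + 2.8*x^2 - 2.0*x - 0.84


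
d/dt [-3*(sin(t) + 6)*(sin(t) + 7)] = -3*(2*sin(t) + 13)*cos(t)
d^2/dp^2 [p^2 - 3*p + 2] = 2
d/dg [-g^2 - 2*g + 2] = -2*g - 2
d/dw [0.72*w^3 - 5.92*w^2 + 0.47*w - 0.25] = 2.16*w^2 - 11.84*w + 0.47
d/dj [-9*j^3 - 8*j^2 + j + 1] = -27*j^2 - 16*j + 1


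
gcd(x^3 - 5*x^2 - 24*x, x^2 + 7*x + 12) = x + 3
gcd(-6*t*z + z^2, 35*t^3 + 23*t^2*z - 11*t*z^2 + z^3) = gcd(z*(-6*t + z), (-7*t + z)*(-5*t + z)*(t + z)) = 1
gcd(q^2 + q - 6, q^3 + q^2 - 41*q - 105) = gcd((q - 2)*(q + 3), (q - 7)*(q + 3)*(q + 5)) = q + 3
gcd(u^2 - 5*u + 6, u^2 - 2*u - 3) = u - 3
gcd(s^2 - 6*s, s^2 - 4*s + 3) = 1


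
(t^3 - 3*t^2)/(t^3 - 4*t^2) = (t - 3)/(t - 4)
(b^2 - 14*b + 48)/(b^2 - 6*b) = (b - 8)/b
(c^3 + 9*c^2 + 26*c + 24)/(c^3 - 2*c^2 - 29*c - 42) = (c + 4)/(c - 7)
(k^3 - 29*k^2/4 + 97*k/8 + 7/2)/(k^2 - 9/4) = (8*k^3 - 58*k^2 + 97*k + 28)/(2*(4*k^2 - 9))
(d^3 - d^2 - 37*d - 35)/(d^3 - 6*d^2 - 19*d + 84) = (d^2 + 6*d + 5)/(d^2 + d - 12)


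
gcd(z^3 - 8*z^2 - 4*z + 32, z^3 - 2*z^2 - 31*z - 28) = 1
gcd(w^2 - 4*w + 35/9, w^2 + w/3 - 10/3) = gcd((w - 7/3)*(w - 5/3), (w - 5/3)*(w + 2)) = w - 5/3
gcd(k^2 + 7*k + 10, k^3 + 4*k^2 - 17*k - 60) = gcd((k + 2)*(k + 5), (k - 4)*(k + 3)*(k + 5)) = k + 5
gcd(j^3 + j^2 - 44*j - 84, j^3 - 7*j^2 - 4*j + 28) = j^2 - 5*j - 14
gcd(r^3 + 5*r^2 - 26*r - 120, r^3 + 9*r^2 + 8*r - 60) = r + 6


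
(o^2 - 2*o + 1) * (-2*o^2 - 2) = -2*o^4 + 4*o^3 - 4*o^2 + 4*o - 2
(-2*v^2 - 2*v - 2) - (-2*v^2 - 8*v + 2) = 6*v - 4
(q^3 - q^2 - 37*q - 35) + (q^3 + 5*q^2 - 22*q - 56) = 2*q^3 + 4*q^2 - 59*q - 91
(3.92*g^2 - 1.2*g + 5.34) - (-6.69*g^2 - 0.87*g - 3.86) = 10.61*g^2 - 0.33*g + 9.2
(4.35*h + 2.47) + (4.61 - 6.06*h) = 7.08 - 1.71*h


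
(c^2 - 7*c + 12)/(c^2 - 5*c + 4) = (c - 3)/(c - 1)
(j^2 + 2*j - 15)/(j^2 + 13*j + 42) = (j^2 + 2*j - 15)/(j^2 + 13*j + 42)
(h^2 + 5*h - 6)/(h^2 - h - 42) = (h - 1)/(h - 7)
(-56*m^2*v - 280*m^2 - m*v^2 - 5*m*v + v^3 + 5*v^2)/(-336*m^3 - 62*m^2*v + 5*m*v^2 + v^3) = (v + 5)/(6*m + v)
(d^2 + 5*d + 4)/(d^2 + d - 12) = (d + 1)/(d - 3)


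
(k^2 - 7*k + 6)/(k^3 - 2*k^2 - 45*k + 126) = (k - 1)/(k^2 + 4*k - 21)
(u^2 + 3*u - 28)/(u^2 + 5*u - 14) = (u - 4)/(u - 2)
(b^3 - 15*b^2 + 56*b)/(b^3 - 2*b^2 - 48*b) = (b - 7)/(b + 6)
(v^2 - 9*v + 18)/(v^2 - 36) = (v - 3)/(v + 6)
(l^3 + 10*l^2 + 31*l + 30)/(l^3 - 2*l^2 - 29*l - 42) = (l + 5)/(l - 7)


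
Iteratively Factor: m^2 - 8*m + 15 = (m - 3)*(m - 5)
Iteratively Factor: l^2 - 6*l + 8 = (l - 4)*(l - 2)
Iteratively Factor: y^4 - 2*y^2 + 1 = (y + 1)*(y^3 - y^2 - y + 1) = (y - 1)*(y + 1)*(y^2 - 1) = (y - 1)*(y + 1)^2*(y - 1)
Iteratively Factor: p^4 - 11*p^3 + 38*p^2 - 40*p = (p)*(p^3 - 11*p^2 + 38*p - 40) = p*(p - 5)*(p^2 - 6*p + 8) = p*(p - 5)*(p - 4)*(p - 2)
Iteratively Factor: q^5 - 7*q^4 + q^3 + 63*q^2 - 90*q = (q - 2)*(q^4 - 5*q^3 - 9*q^2 + 45*q) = (q - 3)*(q - 2)*(q^3 - 2*q^2 - 15*q) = (q - 5)*(q - 3)*(q - 2)*(q^2 + 3*q) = (q - 5)*(q - 3)*(q - 2)*(q + 3)*(q)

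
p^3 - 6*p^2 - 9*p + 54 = (p - 6)*(p - 3)*(p + 3)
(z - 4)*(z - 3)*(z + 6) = z^3 - z^2 - 30*z + 72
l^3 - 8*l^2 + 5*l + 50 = (l - 5)^2*(l + 2)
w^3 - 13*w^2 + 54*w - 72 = (w - 6)*(w - 4)*(w - 3)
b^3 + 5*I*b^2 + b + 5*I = (b - I)*(b + I)*(b + 5*I)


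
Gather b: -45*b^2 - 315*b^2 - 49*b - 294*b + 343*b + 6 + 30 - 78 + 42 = -360*b^2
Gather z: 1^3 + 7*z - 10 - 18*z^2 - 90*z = -18*z^2 - 83*z - 9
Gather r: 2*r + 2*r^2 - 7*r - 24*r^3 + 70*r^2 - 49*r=-24*r^3 + 72*r^2 - 54*r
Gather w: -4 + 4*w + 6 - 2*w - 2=2*w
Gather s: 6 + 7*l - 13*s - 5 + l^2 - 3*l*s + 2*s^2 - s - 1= l^2 + 7*l + 2*s^2 + s*(-3*l - 14)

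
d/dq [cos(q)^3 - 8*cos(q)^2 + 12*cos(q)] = (-3*cos(q)^2 + 16*cos(q) - 12)*sin(q)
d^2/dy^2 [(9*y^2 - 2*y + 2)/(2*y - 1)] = 26/(8*y^3 - 12*y^2 + 6*y - 1)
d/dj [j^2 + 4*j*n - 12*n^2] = 2*j + 4*n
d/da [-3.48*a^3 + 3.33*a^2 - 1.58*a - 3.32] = -10.44*a^2 + 6.66*a - 1.58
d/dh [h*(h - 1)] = 2*h - 1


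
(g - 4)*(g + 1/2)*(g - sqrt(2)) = g^3 - 7*g^2/2 - sqrt(2)*g^2 - 2*g + 7*sqrt(2)*g/2 + 2*sqrt(2)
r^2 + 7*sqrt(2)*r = r*(r + 7*sqrt(2))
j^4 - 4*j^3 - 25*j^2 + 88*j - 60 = (j - 6)*(j - 2)*(j - 1)*(j + 5)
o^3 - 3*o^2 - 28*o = o*(o - 7)*(o + 4)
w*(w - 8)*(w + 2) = w^3 - 6*w^2 - 16*w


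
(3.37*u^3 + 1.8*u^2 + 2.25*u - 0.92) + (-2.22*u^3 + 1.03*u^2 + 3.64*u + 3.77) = 1.15*u^3 + 2.83*u^2 + 5.89*u + 2.85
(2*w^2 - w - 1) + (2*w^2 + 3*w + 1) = 4*w^2 + 2*w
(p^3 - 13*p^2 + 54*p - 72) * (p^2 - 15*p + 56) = p^5 - 28*p^4 + 305*p^3 - 1610*p^2 + 4104*p - 4032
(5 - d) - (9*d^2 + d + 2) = -9*d^2 - 2*d + 3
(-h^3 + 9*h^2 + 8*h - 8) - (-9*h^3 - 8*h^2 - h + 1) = 8*h^3 + 17*h^2 + 9*h - 9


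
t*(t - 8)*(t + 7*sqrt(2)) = t^3 - 8*t^2 + 7*sqrt(2)*t^2 - 56*sqrt(2)*t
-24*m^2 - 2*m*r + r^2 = (-6*m + r)*(4*m + r)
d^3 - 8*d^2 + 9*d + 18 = (d - 6)*(d - 3)*(d + 1)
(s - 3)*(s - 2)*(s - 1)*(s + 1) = s^4 - 5*s^3 + 5*s^2 + 5*s - 6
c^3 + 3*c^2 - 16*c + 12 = (c - 2)*(c - 1)*(c + 6)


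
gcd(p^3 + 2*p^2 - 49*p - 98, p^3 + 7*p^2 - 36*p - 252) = p + 7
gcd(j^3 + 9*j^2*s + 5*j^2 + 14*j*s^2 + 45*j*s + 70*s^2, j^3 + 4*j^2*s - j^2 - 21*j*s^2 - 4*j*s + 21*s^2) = j + 7*s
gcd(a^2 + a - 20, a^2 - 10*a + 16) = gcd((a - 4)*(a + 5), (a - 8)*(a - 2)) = 1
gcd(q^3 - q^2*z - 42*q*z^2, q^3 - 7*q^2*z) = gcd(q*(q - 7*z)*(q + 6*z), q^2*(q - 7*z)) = -q^2 + 7*q*z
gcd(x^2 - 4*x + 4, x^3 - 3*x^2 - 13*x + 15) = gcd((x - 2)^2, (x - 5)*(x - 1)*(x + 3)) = 1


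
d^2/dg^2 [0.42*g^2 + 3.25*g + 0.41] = 0.840000000000000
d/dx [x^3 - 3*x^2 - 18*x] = 3*x^2 - 6*x - 18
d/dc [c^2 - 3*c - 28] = 2*c - 3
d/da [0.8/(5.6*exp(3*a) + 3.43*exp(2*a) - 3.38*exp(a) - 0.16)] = (-13.44*exp(2*a) - 5.488*exp(a) + 2.704)*exp(a)/(5.6*exp(3*a) + 3.43*exp(2*a) - 3.38*exp(a) - 0.16)^2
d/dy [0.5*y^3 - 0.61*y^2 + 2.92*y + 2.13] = 1.5*y^2 - 1.22*y + 2.92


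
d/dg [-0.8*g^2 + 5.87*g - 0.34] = 5.87 - 1.6*g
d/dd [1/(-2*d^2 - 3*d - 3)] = (4*d + 3)/(2*d^2 + 3*d + 3)^2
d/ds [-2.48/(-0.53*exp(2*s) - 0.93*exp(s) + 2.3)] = (-2.6288*exp(s) - 2.3064)*exp(s)/(0.53*exp(2*s) + 0.93*exp(s) - 2.3)^2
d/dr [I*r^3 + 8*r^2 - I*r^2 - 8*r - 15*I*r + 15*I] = 3*I*r^2 + 2*r*(8 - I) - 8 - 15*I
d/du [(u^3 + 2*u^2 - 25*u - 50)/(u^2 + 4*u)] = (u^4 + 8*u^3 + 33*u^2 + 100*u + 200)/(u^2*(u^2 + 8*u + 16))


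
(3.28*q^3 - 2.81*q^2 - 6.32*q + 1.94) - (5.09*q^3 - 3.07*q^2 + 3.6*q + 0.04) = -1.81*q^3 + 0.26*q^2 - 9.92*q + 1.9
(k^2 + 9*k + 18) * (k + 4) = k^3 + 13*k^2 + 54*k + 72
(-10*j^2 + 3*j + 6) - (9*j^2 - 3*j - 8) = -19*j^2 + 6*j + 14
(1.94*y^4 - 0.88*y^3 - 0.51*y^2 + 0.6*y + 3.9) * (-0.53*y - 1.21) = -1.0282*y^5 - 1.881*y^4 + 1.3351*y^3 + 0.2991*y^2 - 2.793*y - 4.719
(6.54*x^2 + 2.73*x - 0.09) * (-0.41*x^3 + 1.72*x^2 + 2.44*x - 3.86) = -2.6814*x^5 + 10.1295*x^4 + 20.6901*x^3 - 18.738*x^2 - 10.7574*x + 0.3474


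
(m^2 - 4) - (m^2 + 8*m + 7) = -8*m - 11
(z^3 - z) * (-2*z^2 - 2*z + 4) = -2*z^5 - 2*z^4 + 6*z^3 + 2*z^2 - 4*z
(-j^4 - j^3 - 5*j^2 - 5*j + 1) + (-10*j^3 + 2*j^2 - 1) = -j^4 - 11*j^3 - 3*j^2 - 5*j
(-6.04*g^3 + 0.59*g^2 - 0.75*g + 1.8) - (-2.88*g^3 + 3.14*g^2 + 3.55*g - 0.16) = -3.16*g^3 - 2.55*g^2 - 4.3*g + 1.96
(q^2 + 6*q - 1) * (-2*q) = -2*q^3 - 12*q^2 + 2*q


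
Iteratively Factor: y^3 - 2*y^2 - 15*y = (y - 5)*(y^2 + 3*y) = y*(y - 5)*(y + 3)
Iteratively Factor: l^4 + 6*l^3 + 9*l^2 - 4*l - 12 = (l + 2)*(l^3 + 4*l^2 + l - 6) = (l + 2)*(l + 3)*(l^2 + l - 2) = (l + 2)^2*(l + 3)*(l - 1)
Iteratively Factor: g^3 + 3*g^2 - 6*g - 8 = (g + 4)*(g^2 - g - 2) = (g - 2)*(g + 4)*(g + 1)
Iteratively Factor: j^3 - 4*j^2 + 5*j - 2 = (j - 1)*(j^2 - 3*j + 2) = (j - 1)^2*(j - 2)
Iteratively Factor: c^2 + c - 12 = (c - 3)*(c + 4)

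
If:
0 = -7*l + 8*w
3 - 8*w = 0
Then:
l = 3/7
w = 3/8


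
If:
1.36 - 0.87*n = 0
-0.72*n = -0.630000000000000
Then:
No Solution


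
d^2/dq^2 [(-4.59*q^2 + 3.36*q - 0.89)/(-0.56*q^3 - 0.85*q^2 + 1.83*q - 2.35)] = (2.878848*q^6 - 6.32217600000001*q^5 + 21.97608*q^4 - 75.250286*q^3 - 3.56431199999999*q^2 + 24.93579*q + 24.202682)/(0.175616*q^9 + 0.79968*q^8 - 0.507864*q^7 - 2.401475*q^6 + 8.371227*q^5 - 0.816360000000005*q^4 - 18.783237*q^3 + 37.69212*q^2 - 30.318525*q + 12.977875)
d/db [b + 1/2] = 1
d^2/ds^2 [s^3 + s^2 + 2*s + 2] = 6*s + 2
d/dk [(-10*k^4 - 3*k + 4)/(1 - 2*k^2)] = (40*k^5 - 40*k^3 - 6*k^2 + 16*k - 3)/(4*k^4 - 4*k^2 + 1)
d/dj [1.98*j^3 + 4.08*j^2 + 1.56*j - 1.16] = 5.94*j^2 + 8.16*j + 1.56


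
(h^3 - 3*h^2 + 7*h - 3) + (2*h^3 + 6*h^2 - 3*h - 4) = 3*h^3 + 3*h^2 + 4*h - 7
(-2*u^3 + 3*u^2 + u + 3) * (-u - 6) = 2*u^4 + 9*u^3 - 19*u^2 - 9*u - 18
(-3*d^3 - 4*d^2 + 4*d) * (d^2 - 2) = -3*d^5 - 4*d^4 + 10*d^3 + 8*d^2 - 8*d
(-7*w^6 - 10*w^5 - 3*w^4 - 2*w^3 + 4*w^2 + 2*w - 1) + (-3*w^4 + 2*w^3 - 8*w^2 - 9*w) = -7*w^6 - 10*w^5 - 6*w^4 - 4*w^2 - 7*w - 1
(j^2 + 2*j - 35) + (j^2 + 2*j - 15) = 2*j^2 + 4*j - 50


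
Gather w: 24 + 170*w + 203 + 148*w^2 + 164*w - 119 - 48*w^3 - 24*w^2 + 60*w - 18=-48*w^3 + 124*w^2 + 394*w + 90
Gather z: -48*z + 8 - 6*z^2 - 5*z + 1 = -6*z^2 - 53*z + 9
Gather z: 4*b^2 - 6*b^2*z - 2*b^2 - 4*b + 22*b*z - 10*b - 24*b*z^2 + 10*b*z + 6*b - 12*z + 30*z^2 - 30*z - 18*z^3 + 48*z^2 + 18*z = 2*b^2 - 8*b - 18*z^3 + z^2*(78 - 24*b) + z*(-6*b^2 + 32*b - 24)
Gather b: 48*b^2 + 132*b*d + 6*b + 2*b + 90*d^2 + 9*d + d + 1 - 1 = 48*b^2 + b*(132*d + 8) + 90*d^2 + 10*d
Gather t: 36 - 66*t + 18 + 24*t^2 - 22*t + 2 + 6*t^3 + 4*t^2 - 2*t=6*t^3 + 28*t^2 - 90*t + 56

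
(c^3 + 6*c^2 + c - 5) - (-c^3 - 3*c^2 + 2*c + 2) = 2*c^3 + 9*c^2 - c - 7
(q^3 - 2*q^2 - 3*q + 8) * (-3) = -3*q^3 + 6*q^2 + 9*q - 24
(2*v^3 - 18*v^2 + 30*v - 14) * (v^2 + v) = 2*v^5 - 16*v^4 + 12*v^3 + 16*v^2 - 14*v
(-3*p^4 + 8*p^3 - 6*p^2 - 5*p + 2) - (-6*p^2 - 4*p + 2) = -3*p^4 + 8*p^3 - p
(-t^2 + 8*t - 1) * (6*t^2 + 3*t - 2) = -6*t^4 + 45*t^3 + 20*t^2 - 19*t + 2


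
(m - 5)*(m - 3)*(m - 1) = m^3 - 9*m^2 + 23*m - 15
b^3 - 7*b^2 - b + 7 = (b - 7)*(b - 1)*(b + 1)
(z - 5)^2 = z^2 - 10*z + 25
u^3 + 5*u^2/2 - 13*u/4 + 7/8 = (u - 1/2)^2*(u + 7/2)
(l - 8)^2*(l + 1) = l^3 - 15*l^2 + 48*l + 64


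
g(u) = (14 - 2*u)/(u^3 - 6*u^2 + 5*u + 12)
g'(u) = (14 - 2*u)*(-3*u^2 + 12*u - 5)/(u^3 - 6*u^2 + 5*u + 12)^2 - 2/(u^3 - 6*u^2 + 5*u + 12) = 2*(2*u^3 - 27*u^2 + 84*u - 47)/(u^6 - 12*u^5 + 46*u^4 - 36*u^3 - 119*u^2 + 120*u + 144)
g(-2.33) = -0.42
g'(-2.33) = -0.41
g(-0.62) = 2.40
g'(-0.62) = -5.44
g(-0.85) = 5.61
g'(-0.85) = -35.47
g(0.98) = 1.00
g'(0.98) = 0.15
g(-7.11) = -0.04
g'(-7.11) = -0.01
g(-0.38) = 1.61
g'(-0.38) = -1.97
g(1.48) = 1.16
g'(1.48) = 0.55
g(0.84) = 0.98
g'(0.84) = 0.07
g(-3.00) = -0.24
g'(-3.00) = -0.17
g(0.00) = 1.17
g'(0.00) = -0.65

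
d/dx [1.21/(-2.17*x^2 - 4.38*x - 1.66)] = (5.2514*x + 5.2998)/(2.17*x^2 + 4.38*x + 1.66)^2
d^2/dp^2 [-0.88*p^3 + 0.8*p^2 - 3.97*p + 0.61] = 1.6 - 5.28*p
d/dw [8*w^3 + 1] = 24*w^2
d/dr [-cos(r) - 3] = sin(r)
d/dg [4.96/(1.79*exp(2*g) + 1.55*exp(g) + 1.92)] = (-17.7568*exp(g) - 7.688)*exp(g)/(1.79*exp(2*g) + 1.55*exp(g) + 1.92)^2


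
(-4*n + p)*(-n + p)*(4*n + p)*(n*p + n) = 16*n^4*p + 16*n^4 - 16*n^3*p^2 - 16*n^3*p - n^2*p^3 - n^2*p^2 + n*p^4 + n*p^3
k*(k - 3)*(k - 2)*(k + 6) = k^4 + k^3 - 24*k^2 + 36*k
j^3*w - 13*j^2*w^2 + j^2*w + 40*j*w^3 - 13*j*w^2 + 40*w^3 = (j - 8*w)*(j - 5*w)*(j*w + w)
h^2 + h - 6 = (h - 2)*(h + 3)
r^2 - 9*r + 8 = (r - 8)*(r - 1)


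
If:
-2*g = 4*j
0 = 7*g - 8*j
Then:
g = 0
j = 0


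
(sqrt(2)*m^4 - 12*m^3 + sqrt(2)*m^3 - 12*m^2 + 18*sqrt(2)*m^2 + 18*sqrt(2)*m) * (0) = 0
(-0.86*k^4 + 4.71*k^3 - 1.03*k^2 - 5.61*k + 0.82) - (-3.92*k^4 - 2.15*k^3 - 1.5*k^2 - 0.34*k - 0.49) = 3.06*k^4 + 6.86*k^3 + 0.47*k^2 - 5.27*k + 1.31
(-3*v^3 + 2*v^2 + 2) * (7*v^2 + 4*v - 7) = -21*v^5 + 2*v^4 + 29*v^3 + 8*v - 14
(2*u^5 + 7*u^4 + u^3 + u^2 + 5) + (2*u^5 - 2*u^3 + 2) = 4*u^5 + 7*u^4 - u^3 + u^2 + 7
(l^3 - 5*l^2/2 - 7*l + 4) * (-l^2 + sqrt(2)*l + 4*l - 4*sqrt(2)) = -l^5 + sqrt(2)*l^4 + 13*l^4/2 - 13*sqrt(2)*l^3/2 - 3*l^3 - 32*l^2 + 3*sqrt(2)*l^2 + 16*l + 32*sqrt(2)*l - 16*sqrt(2)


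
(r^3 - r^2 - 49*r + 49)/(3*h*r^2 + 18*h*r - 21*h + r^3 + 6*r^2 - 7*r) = (r - 7)/(3*h + r)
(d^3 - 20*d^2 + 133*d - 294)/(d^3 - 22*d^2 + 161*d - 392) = (d - 6)/(d - 8)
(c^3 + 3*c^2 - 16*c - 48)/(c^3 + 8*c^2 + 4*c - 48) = (c^2 - c - 12)/(c^2 + 4*c - 12)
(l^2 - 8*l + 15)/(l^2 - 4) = (l^2 - 8*l + 15)/(l^2 - 4)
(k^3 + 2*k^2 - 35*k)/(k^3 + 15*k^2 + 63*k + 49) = k*(k - 5)/(k^2 + 8*k + 7)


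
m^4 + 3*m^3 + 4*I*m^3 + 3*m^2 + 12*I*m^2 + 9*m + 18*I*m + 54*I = (m + 3)*(m - 2*I)*(m + 3*I)^2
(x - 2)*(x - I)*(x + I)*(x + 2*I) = x^4 - 2*x^3 + 2*I*x^3 + x^2 - 4*I*x^2 - 2*x + 2*I*x - 4*I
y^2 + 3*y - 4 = (y - 1)*(y + 4)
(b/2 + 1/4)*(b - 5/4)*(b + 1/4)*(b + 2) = b^4/2 + 3*b^3/4 - 29*b^2/32 - 57*b/64 - 5/32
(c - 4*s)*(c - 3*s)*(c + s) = c^3 - 6*c^2*s + 5*c*s^2 + 12*s^3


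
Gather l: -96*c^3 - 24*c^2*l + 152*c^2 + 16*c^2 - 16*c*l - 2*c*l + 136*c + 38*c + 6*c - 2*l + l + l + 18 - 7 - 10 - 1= -96*c^3 + 168*c^2 + 180*c + l*(-24*c^2 - 18*c)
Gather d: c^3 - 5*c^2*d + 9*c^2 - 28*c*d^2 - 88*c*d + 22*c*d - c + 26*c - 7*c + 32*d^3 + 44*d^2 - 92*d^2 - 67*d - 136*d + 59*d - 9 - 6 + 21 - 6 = c^3 + 9*c^2 + 18*c + 32*d^3 + d^2*(-28*c - 48) + d*(-5*c^2 - 66*c - 144)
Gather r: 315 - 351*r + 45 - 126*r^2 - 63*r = -126*r^2 - 414*r + 360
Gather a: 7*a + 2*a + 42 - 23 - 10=9*a + 9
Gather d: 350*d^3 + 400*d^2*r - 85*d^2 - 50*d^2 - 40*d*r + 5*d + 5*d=350*d^3 + d^2*(400*r - 135) + d*(10 - 40*r)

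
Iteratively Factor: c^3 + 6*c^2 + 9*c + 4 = (c + 1)*(c^2 + 5*c + 4) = (c + 1)^2*(c + 4)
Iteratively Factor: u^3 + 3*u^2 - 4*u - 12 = (u + 2)*(u^2 + u - 6) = (u - 2)*(u + 2)*(u + 3)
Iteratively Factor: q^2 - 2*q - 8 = (q + 2)*(q - 4)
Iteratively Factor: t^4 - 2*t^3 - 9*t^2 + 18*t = (t + 3)*(t^3 - 5*t^2 + 6*t) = (t - 2)*(t + 3)*(t^2 - 3*t) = (t - 3)*(t - 2)*(t + 3)*(t)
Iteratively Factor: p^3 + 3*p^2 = (p)*(p^2 + 3*p) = p*(p + 3)*(p)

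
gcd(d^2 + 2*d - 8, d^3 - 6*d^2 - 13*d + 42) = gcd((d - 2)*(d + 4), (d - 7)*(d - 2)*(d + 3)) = d - 2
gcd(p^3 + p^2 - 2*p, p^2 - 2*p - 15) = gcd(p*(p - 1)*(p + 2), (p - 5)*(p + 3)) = 1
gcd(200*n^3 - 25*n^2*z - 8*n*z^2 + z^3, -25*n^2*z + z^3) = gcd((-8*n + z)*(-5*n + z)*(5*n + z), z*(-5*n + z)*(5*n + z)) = -25*n^2 + z^2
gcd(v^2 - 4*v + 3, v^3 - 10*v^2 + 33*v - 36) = v - 3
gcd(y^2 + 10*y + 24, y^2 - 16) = y + 4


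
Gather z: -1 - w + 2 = 1 - w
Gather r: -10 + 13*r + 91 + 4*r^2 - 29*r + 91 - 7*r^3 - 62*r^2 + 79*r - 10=-7*r^3 - 58*r^2 + 63*r + 162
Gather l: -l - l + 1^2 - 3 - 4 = -2*l - 6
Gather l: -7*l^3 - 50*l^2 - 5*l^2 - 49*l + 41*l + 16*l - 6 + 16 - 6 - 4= -7*l^3 - 55*l^2 + 8*l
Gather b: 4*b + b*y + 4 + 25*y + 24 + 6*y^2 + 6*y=b*(y + 4) + 6*y^2 + 31*y + 28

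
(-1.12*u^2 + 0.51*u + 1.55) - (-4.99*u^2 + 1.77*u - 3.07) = 3.87*u^2 - 1.26*u + 4.62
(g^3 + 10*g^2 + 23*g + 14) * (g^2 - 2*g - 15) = g^5 + 8*g^4 - 12*g^3 - 182*g^2 - 373*g - 210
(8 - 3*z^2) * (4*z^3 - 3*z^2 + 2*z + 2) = -12*z^5 + 9*z^4 + 26*z^3 - 30*z^2 + 16*z + 16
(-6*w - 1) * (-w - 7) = 6*w^2 + 43*w + 7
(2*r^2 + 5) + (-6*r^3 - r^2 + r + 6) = -6*r^3 + r^2 + r + 11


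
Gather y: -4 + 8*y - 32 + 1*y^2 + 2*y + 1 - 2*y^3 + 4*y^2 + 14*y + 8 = -2*y^3 + 5*y^2 + 24*y - 27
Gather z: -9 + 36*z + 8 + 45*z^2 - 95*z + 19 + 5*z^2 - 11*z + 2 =50*z^2 - 70*z + 20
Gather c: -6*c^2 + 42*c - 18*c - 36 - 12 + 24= -6*c^2 + 24*c - 24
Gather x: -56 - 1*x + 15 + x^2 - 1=x^2 - x - 42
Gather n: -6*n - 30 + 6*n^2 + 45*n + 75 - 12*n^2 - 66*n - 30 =-6*n^2 - 27*n + 15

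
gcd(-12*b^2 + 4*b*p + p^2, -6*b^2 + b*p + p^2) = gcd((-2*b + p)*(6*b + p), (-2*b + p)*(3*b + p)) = -2*b + p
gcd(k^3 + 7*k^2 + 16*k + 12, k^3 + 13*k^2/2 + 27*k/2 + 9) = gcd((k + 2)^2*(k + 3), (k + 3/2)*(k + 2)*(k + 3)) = k^2 + 5*k + 6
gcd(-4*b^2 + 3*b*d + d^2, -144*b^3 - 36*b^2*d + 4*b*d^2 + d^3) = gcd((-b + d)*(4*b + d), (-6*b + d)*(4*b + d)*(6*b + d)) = 4*b + d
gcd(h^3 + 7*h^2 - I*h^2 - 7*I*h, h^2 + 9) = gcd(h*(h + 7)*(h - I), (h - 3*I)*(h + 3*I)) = 1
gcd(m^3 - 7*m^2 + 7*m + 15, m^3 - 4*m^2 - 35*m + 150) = m - 5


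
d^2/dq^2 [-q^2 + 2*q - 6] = -2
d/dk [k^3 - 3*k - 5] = 3*k^2 - 3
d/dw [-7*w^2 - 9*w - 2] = -14*w - 9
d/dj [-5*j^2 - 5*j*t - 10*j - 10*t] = -10*j - 5*t - 10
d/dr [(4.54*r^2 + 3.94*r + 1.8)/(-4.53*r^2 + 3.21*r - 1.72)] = (32.4216*r^2 + 0.6904*r - 12.5548)/(20.5209*r^4 - 29.0826*r^3 + 25.8873*r^2 - 11.0424*r + 2.9584)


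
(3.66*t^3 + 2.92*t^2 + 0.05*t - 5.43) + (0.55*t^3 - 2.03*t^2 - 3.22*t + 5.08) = 4.21*t^3 + 0.89*t^2 - 3.17*t - 0.35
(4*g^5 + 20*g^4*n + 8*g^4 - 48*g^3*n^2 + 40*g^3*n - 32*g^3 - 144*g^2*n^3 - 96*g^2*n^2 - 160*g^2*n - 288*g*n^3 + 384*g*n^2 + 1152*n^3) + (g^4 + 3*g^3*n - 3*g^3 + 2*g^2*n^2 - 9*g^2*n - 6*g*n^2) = 4*g^5 + 20*g^4*n + 9*g^4 - 48*g^3*n^2 + 43*g^3*n - 35*g^3 - 144*g^2*n^3 - 94*g^2*n^2 - 169*g^2*n - 288*g*n^3 + 378*g*n^2 + 1152*n^3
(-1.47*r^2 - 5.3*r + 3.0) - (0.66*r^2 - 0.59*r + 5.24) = -2.13*r^2 - 4.71*r - 2.24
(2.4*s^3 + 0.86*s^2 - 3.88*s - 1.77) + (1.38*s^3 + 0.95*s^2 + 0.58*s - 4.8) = 3.78*s^3 + 1.81*s^2 - 3.3*s - 6.57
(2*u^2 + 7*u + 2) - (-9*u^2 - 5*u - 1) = 11*u^2 + 12*u + 3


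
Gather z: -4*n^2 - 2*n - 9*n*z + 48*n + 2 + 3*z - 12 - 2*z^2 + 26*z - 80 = -4*n^2 + 46*n - 2*z^2 + z*(29 - 9*n) - 90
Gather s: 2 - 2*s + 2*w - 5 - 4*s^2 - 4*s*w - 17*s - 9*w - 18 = -4*s^2 + s*(-4*w - 19) - 7*w - 21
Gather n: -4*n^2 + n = -4*n^2 + n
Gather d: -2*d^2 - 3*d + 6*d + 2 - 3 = -2*d^2 + 3*d - 1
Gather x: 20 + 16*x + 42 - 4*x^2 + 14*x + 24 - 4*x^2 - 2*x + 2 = -8*x^2 + 28*x + 88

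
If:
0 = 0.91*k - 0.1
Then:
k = 0.11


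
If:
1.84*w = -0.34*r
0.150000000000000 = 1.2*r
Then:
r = 0.12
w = -0.02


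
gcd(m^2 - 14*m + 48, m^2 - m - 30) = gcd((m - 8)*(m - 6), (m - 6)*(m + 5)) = m - 6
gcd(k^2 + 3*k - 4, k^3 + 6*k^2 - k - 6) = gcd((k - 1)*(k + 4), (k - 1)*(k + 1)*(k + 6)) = k - 1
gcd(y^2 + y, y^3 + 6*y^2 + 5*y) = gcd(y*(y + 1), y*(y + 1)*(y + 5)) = y^2 + y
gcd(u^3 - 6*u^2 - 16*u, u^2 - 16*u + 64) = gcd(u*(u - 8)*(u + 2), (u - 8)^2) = u - 8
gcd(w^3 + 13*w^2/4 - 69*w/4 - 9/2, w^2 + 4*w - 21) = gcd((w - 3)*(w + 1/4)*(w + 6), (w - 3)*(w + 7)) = w - 3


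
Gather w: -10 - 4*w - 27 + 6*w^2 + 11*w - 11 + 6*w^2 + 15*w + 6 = 12*w^2 + 22*w - 42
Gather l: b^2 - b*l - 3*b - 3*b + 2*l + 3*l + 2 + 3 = b^2 - 6*b + l*(5 - b) + 5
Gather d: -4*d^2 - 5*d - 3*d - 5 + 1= -4*d^2 - 8*d - 4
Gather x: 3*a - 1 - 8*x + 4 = 3*a - 8*x + 3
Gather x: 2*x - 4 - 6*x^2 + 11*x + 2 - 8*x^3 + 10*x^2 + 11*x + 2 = -8*x^3 + 4*x^2 + 24*x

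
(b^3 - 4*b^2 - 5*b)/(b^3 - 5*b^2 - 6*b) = (b - 5)/(b - 6)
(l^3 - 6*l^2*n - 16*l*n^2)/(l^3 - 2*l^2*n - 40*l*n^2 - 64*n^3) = l/(l + 4*n)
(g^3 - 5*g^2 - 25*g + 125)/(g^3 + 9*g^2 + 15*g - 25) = (g^2 - 10*g + 25)/(g^2 + 4*g - 5)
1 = 1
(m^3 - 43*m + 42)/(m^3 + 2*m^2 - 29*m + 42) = (m^2 - 7*m + 6)/(m^2 - 5*m + 6)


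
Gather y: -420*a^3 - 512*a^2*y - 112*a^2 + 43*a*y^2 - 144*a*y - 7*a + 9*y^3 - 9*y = -420*a^3 - 112*a^2 + 43*a*y^2 - 7*a + 9*y^3 + y*(-512*a^2 - 144*a - 9)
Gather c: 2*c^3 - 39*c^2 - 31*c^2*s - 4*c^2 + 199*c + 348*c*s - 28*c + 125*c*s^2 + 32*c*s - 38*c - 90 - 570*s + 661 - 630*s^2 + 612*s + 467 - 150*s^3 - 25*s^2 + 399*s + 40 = 2*c^3 + c^2*(-31*s - 43) + c*(125*s^2 + 380*s + 133) - 150*s^3 - 655*s^2 + 441*s + 1078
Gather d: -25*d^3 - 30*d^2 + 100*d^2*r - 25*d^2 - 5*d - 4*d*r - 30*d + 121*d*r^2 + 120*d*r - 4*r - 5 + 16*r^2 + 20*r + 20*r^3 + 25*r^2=-25*d^3 + d^2*(100*r - 55) + d*(121*r^2 + 116*r - 35) + 20*r^3 + 41*r^2 + 16*r - 5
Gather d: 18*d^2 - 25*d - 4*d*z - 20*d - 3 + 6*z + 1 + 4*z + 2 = 18*d^2 + d*(-4*z - 45) + 10*z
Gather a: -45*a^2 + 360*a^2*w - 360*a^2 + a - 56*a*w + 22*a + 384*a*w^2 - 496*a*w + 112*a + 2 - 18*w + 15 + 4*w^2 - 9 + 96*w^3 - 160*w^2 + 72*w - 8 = a^2*(360*w - 405) + a*(384*w^2 - 552*w + 135) + 96*w^3 - 156*w^2 + 54*w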